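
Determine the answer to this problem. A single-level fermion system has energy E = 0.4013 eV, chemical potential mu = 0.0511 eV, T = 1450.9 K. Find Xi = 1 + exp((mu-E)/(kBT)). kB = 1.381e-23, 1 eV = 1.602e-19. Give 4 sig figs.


Step 1: (mu - E) = 0.0511 - 0.4013 = -0.3502 eV
Step 2: x = (mu-E)*eV/(kB*T) = -0.3502*1.602e-19/(1.381e-23*1450.9) = -2.8
Step 3: exp(x) = 0.06081
Step 4: Xi = 1 + 0.06081 = 1.061

1.061


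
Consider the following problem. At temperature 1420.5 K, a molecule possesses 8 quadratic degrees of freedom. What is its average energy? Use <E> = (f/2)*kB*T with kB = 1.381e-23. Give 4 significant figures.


Step 1: f/2 = 8/2 = 4
Step 2: kB*T = 1.381e-23 * 1420.5 = 1.962e-20
Step 3: <E> = 4 * 1.962e-20 = 7.847e-20 J

7.847e-20


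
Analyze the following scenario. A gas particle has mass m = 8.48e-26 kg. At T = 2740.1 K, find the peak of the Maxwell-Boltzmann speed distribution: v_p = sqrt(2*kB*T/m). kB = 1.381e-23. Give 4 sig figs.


Step 1: Numerator = 2*kB*T = 2*1.381e-23*2740.1 = 7.568e-20
Step 2: Ratio = 7.568e-20 / 8.48e-26 = 8.925e+05
Step 3: v_p = sqrt(8.925e+05) = 944.7 m/s

944.7


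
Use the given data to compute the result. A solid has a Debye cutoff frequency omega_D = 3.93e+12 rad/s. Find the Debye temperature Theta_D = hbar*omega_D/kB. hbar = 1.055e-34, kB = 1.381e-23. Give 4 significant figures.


Step 1: hbar*omega_D = 1.055e-34 * 3.93e+12 = 4.146e-22 J
Step 2: Theta_D = 4.146e-22 / 1.381e-23
Step 3: Theta_D = 30.02 K

30.02


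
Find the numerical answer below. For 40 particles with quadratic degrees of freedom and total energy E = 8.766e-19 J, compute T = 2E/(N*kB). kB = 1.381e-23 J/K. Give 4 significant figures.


Step 1: Numerator = 2*E = 2*8.766e-19 = 1.753e-18 J
Step 2: Denominator = N*kB = 40*1.381e-23 = 5.524e-22
Step 3: T = 1.753e-18 / 5.524e-22 = 3174 K

3174


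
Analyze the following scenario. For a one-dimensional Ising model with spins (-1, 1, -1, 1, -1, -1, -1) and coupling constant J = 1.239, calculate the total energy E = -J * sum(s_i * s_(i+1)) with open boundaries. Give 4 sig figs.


Step 1: Nearest-neighbor products: -1, -1, -1, -1, 1, 1
Step 2: Sum of products = -2
Step 3: E = -1.239 * -2 = 2.478

2.478


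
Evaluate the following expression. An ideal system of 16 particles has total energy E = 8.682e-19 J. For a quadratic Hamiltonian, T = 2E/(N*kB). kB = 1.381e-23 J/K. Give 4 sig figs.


Step 1: Numerator = 2*E = 2*8.682e-19 = 1.736e-18 J
Step 2: Denominator = N*kB = 16*1.381e-23 = 2.21e-22
Step 3: T = 1.736e-18 / 2.21e-22 = 7858 K

7858


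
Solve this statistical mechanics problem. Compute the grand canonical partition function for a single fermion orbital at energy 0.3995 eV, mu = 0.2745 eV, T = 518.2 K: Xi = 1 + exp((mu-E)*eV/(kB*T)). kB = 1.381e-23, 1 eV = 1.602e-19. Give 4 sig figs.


Step 1: (mu - E) = 0.2745 - 0.3995 = -0.125 eV
Step 2: x = (mu-E)*eV/(kB*T) = -0.125*1.602e-19/(1.381e-23*518.2) = -2.798
Step 3: exp(x) = 0.06092
Step 4: Xi = 1 + 0.06092 = 1.061

1.061


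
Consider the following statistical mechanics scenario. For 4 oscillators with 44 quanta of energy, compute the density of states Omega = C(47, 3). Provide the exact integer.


Step 1: Use binomial coefficient C(47, 3)
Step 2: Numerator = 47! / 44!
Step 3: Denominator = 3!
Step 4: Omega = 16215

16215


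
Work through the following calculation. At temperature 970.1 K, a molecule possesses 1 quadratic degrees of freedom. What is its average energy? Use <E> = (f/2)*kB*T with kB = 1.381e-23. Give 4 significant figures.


Step 1: f/2 = 1/2 = 0.5
Step 2: kB*T = 1.381e-23 * 970.1 = 1.34e-20
Step 3: <E> = 0.5 * 1.34e-20 = 6.699e-21 J

6.699e-21


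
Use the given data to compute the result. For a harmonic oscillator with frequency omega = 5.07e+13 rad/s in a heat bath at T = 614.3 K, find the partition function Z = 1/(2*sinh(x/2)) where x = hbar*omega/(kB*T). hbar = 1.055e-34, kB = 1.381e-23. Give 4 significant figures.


Step 1: Compute x = hbar*omega/(kB*T) = 1.055e-34*5.07e+13/(1.381e-23*614.3) = 0.6305
Step 2: x/2 = 0.3153
Step 3: sinh(x/2) = 0.3205
Step 4: Z = 1/(2*0.3205) = 1.56

1.56


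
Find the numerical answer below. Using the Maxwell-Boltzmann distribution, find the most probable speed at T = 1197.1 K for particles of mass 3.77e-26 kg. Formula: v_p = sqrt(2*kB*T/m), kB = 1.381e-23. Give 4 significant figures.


Step 1: Numerator = 2*kB*T = 2*1.381e-23*1197.1 = 3.306e-20
Step 2: Ratio = 3.306e-20 / 3.77e-26 = 8.77e+05
Step 3: v_p = sqrt(8.77e+05) = 936.5 m/s

936.5


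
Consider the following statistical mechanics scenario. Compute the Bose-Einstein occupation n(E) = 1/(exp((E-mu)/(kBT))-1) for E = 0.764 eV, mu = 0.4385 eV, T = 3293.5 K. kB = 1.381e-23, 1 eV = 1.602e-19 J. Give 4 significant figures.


Step 1: (E - mu) = 0.3255 eV
Step 2: x = (E-mu)*eV/(kB*T) = 0.3255*1.602e-19/(1.381e-23*3293.5) = 1.146
Step 3: exp(x) = 3.147
Step 4: n = 1/(exp(x)-1) = 0.4658

0.4658


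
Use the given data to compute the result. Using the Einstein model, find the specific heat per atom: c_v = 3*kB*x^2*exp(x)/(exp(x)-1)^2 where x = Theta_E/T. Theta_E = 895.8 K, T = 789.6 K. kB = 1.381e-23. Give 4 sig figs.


Step 1: x = Theta_E/T = 895.8/789.6 = 1.134
Step 2: x^2 = 1.287
Step 3: exp(x) = 3.11
Step 4: c_v = 3*1.381e-23*1.287*3.11/(3.11-1)^2 = 3.726e-23

3.726e-23


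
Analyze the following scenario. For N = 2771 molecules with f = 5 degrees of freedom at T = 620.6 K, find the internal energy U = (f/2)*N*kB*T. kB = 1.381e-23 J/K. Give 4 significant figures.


Step 1: f/2 = 5/2 = 2.5
Step 2: N*kB*T = 2771*1.381e-23*620.6 = 2.375e-17
Step 3: U = 2.5 * 2.375e-17 = 5.937e-17 J

5.937e-17


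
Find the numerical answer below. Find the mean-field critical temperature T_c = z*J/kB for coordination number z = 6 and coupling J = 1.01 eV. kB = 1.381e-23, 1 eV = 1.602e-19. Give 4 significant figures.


Step 1: z*J = 6*1.01 = 6.06 eV
Step 2: Convert to Joules: 6.06*1.602e-19 = 9.708e-19 J
Step 3: T_c = 9.708e-19 / 1.381e-23 = 7.03e+04 K

7.03e+04


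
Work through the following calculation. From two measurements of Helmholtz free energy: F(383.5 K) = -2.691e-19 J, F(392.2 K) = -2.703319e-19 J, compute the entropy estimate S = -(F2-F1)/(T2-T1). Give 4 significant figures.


Step 1: dF = F2 - F1 = -2.703319e-19 - (-2.691e-19) = -1.2319e-21 J
Step 2: dT = T2 - T1 = 392.2 - 383.5 = 8.7 K
Step 3: S = -dF/dT = -(-1.2319e-21)/8.7 = 1.416e-22 J/K

1.416e-22


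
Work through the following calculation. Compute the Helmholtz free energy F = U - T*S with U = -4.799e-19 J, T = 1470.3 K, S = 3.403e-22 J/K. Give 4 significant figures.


Step 1: T*S = 1470.3 * 3.403e-22 = 5.003e-19 J
Step 2: F = U - T*S = -4.799e-19 - 5.003e-19
Step 3: F = -9.802e-19 J

-9.802e-19


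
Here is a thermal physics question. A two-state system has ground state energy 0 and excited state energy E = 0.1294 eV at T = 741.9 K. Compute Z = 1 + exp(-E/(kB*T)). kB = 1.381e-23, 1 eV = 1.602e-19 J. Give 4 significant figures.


Step 1: Compute beta*E = E*eV/(kB*T) = 0.1294*1.602e-19/(1.381e-23*741.9) = 2.023
Step 2: exp(-beta*E) = exp(-2.023) = 0.1322
Step 3: Z = 1 + 0.1322 = 1.132

1.132


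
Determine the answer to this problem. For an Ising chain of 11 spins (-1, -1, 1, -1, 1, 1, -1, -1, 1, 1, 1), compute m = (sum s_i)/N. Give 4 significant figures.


Step 1: Count up spins (+1): 6, down spins (-1): 5
Step 2: Total magnetization M = 6 - 5 = 1
Step 3: m = M/N = 1/11 = 0.09091

0.09091


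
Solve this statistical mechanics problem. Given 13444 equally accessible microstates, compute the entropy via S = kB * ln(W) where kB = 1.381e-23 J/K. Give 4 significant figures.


Step 1: ln(W) = ln(13444) = 9.506
Step 2: S = kB * ln(W) = 1.381e-23 * 9.506
Step 3: S = 1.313e-22 J/K

1.313e-22


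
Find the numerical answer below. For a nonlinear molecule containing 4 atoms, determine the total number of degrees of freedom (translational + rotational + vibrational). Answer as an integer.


Step 1: Translational DOF = 3
Step 2: Rotational DOF (nonlinear) = 3
Step 3: Vibrational DOF = 3*4 - 6 = 6
Step 4: Total = 3 + 3 + 6 = 12

12


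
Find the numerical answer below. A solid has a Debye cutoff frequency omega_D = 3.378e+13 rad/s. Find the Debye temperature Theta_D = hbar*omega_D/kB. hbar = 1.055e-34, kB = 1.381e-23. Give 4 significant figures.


Step 1: hbar*omega_D = 1.055e-34 * 3.378e+13 = 3.564e-21 J
Step 2: Theta_D = 3.564e-21 / 1.381e-23
Step 3: Theta_D = 258.1 K

258.1


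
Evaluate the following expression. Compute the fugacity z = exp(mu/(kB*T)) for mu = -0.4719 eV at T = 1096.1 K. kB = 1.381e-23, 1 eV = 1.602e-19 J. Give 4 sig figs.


Step 1: Convert mu to Joules: -0.4719*1.602e-19 = -7.56e-20 J
Step 2: kB*T = 1.381e-23*1096.1 = 1.514e-20 J
Step 3: mu/(kB*T) = -4.994
Step 4: z = exp(-4.994) = 0.006777

0.006777


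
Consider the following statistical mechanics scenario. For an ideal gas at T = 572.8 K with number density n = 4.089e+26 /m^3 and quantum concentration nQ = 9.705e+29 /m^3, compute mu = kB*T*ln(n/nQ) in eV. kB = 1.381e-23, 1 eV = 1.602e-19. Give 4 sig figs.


Step 1: n/nQ = 4.089e+26/9.705e+29 = 0.0004213
Step 2: ln(n/nQ) = -7.772
Step 3: mu = kB*T*ln(n/nQ) = 7.91e-21*-7.772 = -6.148e-20 J
Step 4: Convert to eV: -6.148e-20/1.602e-19 = -0.3838 eV

-0.3838


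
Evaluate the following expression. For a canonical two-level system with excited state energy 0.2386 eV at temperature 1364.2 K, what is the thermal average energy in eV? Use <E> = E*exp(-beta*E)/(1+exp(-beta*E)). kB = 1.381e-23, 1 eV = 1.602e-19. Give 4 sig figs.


Step 1: beta*E = 0.2386*1.602e-19/(1.381e-23*1364.2) = 2.029
Step 2: exp(-beta*E) = 0.1315
Step 3: <E> = 0.2386*0.1315/(1+0.1315) = 0.02773 eV

0.02773


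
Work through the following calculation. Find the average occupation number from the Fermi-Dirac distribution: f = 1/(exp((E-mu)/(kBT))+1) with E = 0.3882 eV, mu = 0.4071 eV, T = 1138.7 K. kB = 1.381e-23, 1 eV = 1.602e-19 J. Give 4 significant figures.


Step 1: (E - mu) = 0.3882 - 0.4071 = -0.0189 eV
Step 2: Convert: (E-mu)*eV = -3.028e-21 J
Step 3: x = (E-mu)*eV/(kB*T) = -0.1925
Step 4: f = 1/(exp(-0.1925)+1) = 0.548

0.548


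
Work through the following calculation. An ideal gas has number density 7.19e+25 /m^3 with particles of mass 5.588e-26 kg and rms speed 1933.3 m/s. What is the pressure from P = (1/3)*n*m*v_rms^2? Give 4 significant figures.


Step 1: v_rms^2 = 1933.3^2 = 3.738e+06
Step 2: n*m = 7.19e+25*5.588e-26 = 4.018
Step 3: P = (1/3)*4.018*3.738e+06 = 5.006e+06 Pa

5.006e+06


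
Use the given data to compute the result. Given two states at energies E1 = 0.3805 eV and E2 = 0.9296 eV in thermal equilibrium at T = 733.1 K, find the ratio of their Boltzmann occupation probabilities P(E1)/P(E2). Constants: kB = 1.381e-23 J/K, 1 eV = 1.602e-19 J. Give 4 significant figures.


Step 1: Compute energy difference dE = E1 - E2 = 0.3805 - 0.9296 = -0.5491 eV
Step 2: Convert to Joules: dE_J = -0.5491 * 1.602e-19 = -8.797e-20 J
Step 3: Compute exponent = -dE_J / (kB * T) = -(-8.797e-20) / (1.381e-23 * 733.1) = 8.689
Step 4: P(E1)/P(E2) = exp(8.689) = 5936

5936


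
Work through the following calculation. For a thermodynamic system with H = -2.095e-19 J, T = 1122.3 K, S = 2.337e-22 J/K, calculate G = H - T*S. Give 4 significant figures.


Step 1: T*S = 1122.3 * 2.337e-22 = 2.623e-19 J
Step 2: G = H - T*S = -2.095e-19 - 2.623e-19
Step 3: G = -4.718e-19 J

-4.718e-19


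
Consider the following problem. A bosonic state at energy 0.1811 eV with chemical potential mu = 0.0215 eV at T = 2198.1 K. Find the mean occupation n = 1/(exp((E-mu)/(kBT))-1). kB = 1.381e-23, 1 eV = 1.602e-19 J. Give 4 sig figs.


Step 1: (E - mu) = 0.1596 eV
Step 2: x = (E-mu)*eV/(kB*T) = 0.1596*1.602e-19/(1.381e-23*2198.1) = 0.8423
Step 3: exp(x) = 2.322
Step 4: n = 1/(exp(x)-1) = 0.7566

0.7566


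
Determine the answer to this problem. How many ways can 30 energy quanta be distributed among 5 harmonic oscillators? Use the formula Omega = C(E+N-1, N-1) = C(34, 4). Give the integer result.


Step 1: Use binomial coefficient C(34, 4)
Step 2: Numerator = 34! / 30!
Step 3: Denominator = 4!
Step 4: Omega = 46376

46376


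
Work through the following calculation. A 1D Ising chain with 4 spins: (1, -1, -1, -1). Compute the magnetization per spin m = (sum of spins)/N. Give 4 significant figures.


Step 1: Count up spins (+1): 1, down spins (-1): 3
Step 2: Total magnetization M = 1 - 3 = -2
Step 3: m = M/N = -2/4 = -0.5

-0.5


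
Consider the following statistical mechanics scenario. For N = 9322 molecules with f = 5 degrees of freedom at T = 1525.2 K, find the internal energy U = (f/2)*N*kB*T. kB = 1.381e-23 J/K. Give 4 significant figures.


Step 1: f/2 = 5/2 = 2.5
Step 2: N*kB*T = 9322*1.381e-23*1525.2 = 1.963e-16
Step 3: U = 2.5 * 1.963e-16 = 4.909e-16 J

4.909e-16


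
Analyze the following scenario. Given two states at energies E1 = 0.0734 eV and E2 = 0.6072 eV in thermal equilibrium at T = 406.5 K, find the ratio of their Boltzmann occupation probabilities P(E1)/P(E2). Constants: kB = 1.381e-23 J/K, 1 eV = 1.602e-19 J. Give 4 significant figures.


Step 1: Compute energy difference dE = E1 - E2 = 0.0734 - 0.6072 = -0.5338 eV
Step 2: Convert to Joules: dE_J = -0.5338 * 1.602e-19 = -8.551e-20 J
Step 3: Compute exponent = -dE_J / (kB * T) = -(-8.551e-20) / (1.381e-23 * 406.5) = 15.23
Step 4: P(E1)/P(E2) = exp(15.23) = 4.127e+06

4.127e+06


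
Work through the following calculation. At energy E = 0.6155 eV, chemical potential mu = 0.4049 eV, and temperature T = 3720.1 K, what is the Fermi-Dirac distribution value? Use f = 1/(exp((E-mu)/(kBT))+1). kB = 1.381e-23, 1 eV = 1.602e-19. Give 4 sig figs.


Step 1: (E - mu) = 0.6155 - 0.4049 = 0.2106 eV
Step 2: Convert: (E-mu)*eV = 3.374e-20 J
Step 3: x = (E-mu)*eV/(kB*T) = 0.6567
Step 4: f = 1/(exp(0.6567)+1) = 0.3415

0.3415


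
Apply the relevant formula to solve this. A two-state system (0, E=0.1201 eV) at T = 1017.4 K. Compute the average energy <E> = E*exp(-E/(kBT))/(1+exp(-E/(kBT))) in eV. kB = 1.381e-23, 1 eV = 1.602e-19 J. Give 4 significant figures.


Step 1: beta*E = 0.1201*1.602e-19/(1.381e-23*1017.4) = 1.369
Step 2: exp(-beta*E) = 0.2543
Step 3: <E> = 0.1201*0.2543/(1+0.2543) = 0.02435 eV

0.02435


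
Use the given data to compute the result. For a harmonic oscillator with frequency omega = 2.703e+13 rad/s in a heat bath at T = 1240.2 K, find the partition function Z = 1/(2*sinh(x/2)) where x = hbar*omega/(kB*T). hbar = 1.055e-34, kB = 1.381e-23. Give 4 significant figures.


Step 1: Compute x = hbar*omega/(kB*T) = 1.055e-34*2.703e+13/(1.381e-23*1240.2) = 0.1665
Step 2: x/2 = 0.08325
Step 3: sinh(x/2) = 0.08335
Step 4: Z = 1/(2*0.08335) = 5.999

5.999


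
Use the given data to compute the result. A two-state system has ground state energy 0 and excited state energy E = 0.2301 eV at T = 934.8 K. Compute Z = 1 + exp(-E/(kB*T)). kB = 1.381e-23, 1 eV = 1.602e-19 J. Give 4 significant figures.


Step 1: Compute beta*E = E*eV/(kB*T) = 0.2301*1.602e-19/(1.381e-23*934.8) = 2.855
Step 2: exp(-beta*E) = exp(-2.855) = 0.05753
Step 3: Z = 1 + 0.05753 = 1.058

1.058


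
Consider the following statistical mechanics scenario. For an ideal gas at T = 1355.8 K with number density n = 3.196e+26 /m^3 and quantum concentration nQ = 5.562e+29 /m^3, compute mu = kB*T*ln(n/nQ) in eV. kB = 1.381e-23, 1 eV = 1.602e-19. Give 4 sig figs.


Step 1: n/nQ = 3.196e+26/5.562e+29 = 0.0005746
Step 2: ln(n/nQ) = -7.462
Step 3: mu = kB*T*ln(n/nQ) = 1.872e-20*-7.462 = -1.397e-19 J
Step 4: Convert to eV: -1.397e-19/1.602e-19 = -0.8721 eV

-0.8721


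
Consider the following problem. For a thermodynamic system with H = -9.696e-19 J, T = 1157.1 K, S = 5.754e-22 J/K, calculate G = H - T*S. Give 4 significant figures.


Step 1: T*S = 1157.1 * 5.754e-22 = 6.658e-19 J
Step 2: G = H - T*S = -9.696e-19 - 6.658e-19
Step 3: G = -1.635e-18 J

-1.635e-18


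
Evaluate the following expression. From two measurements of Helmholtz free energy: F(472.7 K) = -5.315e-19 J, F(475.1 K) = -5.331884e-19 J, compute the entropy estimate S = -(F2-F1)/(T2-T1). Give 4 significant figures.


Step 1: dF = F2 - F1 = -5.331884e-19 - (-5.315e-19) = -1.6884e-21 J
Step 2: dT = T2 - T1 = 475.1 - 472.7 = 2.4 K
Step 3: S = -dF/dT = -(-1.6884e-21)/2.4 = 7.035e-22 J/K

7.035e-22


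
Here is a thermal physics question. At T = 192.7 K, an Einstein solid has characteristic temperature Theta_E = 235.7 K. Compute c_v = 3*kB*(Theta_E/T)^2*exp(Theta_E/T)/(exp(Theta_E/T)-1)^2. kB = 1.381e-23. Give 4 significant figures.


Step 1: x = Theta_E/T = 235.7/192.7 = 1.223
Step 2: x^2 = 1.496
Step 3: exp(x) = 3.398
Step 4: c_v = 3*1.381e-23*1.496*3.398/(3.398-1)^2 = 3.663e-23

3.663e-23


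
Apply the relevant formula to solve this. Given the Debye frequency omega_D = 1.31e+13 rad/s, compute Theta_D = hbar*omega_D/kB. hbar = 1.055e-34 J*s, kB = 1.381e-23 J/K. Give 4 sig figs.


Step 1: hbar*omega_D = 1.055e-34 * 1.31e+13 = 1.382e-21 J
Step 2: Theta_D = 1.382e-21 / 1.381e-23
Step 3: Theta_D = 100.1 K

100.1


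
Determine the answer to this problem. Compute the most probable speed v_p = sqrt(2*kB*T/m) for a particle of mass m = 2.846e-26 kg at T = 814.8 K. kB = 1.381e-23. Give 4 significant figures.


Step 1: Numerator = 2*kB*T = 2*1.381e-23*814.8 = 2.25e-20
Step 2: Ratio = 2.25e-20 / 2.846e-26 = 7.908e+05
Step 3: v_p = sqrt(7.908e+05) = 889.2 m/s

889.2


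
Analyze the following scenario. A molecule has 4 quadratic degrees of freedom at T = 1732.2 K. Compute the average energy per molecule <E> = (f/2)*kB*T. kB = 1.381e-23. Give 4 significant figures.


Step 1: f/2 = 4/2 = 2
Step 2: kB*T = 1.381e-23 * 1732.2 = 2.392e-20
Step 3: <E> = 2 * 2.392e-20 = 4.784e-20 J

4.784e-20


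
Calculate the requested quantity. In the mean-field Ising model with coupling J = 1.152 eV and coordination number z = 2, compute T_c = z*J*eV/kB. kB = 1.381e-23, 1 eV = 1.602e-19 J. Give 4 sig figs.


Step 1: z*J = 2*1.152 = 2.304 eV
Step 2: Convert to Joules: 2.304*1.602e-19 = 3.691e-19 J
Step 3: T_c = 3.691e-19 / 1.381e-23 = 2.673e+04 K

2.673e+04


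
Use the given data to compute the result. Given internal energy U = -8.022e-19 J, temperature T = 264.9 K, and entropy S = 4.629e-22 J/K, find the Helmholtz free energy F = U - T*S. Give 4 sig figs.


Step 1: T*S = 264.9 * 4.629e-22 = 1.226e-19 J
Step 2: F = U - T*S = -8.022e-19 - 1.226e-19
Step 3: F = -9.248e-19 J

-9.248e-19


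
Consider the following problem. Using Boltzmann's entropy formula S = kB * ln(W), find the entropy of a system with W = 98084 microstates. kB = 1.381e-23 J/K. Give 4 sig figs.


Step 1: ln(W) = ln(98084) = 11.49
Step 2: S = kB * ln(W) = 1.381e-23 * 11.49
Step 3: S = 1.587e-22 J/K

1.587e-22


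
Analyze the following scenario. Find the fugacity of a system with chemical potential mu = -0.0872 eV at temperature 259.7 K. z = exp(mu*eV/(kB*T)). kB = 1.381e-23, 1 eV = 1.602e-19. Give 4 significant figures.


Step 1: Convert mu to Joules: -0.0872*1.602e-19 = -1.397e-20 J
Step 2: kB*T = 1.381e-23*259.7 = 3.586e-21 J
Step 3: mu/(kB*T) = -3.895
Step 4: z = exp(-3.895) = 0.02034

0.02034


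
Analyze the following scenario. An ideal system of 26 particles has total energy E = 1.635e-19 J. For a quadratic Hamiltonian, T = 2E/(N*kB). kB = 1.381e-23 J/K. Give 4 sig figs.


Step 1: Numerator = 2*E = 2*1.635e-19 = 3.27e-19 J
Step 2: Denominator = N*kB = 26*1.381e-23 = 3.591e-22
Step 3: T = 3.27e-19 / 3.591e-22 = 910.7 K

910.7


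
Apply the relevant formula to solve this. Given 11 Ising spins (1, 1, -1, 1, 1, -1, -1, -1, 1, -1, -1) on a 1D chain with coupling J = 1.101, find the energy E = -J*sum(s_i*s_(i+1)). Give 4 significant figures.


Step 1: Nearest-neighbor products: 1, -1, -1, 1, -1, 1, 1, -1, -1, 1
Step 2: Sum of products = 0
Step 3: E = -1.101 * 0 = 0

0


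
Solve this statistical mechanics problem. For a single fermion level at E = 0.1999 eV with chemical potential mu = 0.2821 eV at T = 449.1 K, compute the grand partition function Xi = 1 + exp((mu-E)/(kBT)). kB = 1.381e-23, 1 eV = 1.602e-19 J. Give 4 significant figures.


Step 1: (mu - E) = 0.2821 - 0.1999 = 0.0822 eV
Step 2: x = (mu-E)*eV/(kB*T) = 0.0822*1.602e-19/(1.381e-23*449.1) = 2.123
Step 3: exp(x) = 8.358
Step 4: Xi = 1 + 8.358 = 9.358

9.358


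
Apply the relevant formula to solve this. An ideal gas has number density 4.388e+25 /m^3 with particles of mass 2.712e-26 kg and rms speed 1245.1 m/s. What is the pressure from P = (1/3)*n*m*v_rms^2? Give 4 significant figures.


Step 1: v_rms^2 = 1245.1^2 = 1.55e+06
Step 2: n*m = 4.388e+25*2.712e-26 = 1.19
Step 3: P = (1/3)*1.19*1.55e+06 = 6.15e+05 Pa

6.15e+05


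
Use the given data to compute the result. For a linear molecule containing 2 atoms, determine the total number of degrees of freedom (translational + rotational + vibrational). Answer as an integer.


Step 1: Translational DOF = 3
Step 2: Rotational DOF (linear) = 2
Step 3: Vibrational DOF = 3*2 - 5 = 1
Step 4: Total = 3 + 2 + 1 = 6

6


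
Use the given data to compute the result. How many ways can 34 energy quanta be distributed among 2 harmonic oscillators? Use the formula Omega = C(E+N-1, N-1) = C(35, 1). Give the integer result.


Step 1: Use binomial coefficient C(35, 1)
Step 2: Numerator = 35! / 34!
Step 3: Denominator = 1!
Step 4: Omega = 35

35


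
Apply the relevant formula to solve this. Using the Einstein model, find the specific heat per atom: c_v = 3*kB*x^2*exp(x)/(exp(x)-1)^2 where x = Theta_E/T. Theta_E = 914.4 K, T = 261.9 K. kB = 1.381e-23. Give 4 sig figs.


Step 1: x = Theta_E/T = 914.4/261.9 = 3.491
Step 2: x^2 = 12.19
Step 3: exp(x) = 32.83
Step 4: c_v = 3*1.381e-23*12.19*32.83/(32.83-1)^2 = 1.636e-23

1.636e-23


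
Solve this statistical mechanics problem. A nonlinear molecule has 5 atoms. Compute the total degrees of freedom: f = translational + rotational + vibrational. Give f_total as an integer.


Step 1: Translational DOF = 3
Step 2: Rotational DOF (nonlinear) = 3
Step 3: Vibrational DOF = 3*5 - 6 = 9
Step 4: Total = 3 + 3 + 9 = 15

15


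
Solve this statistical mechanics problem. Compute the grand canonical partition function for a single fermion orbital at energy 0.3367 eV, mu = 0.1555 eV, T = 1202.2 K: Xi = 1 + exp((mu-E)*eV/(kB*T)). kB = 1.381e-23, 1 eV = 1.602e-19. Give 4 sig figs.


Step 1: (mu - E) = 0.1555 - 0.3367 = -0.1812 eV
Step 2: x = (mu-E)*eV/(kB*T) = -0.1812*1.602e-19/(1.381e-23*1202.2) = -1.748
Step 3: exp(x) = 0.174
Step 4: Xi = 1 + 0.174 = 1.174

1.174


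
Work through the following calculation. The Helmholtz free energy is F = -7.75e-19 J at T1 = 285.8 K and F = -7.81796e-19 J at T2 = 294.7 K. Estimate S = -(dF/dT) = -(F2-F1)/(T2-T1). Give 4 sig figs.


Step 1: dF = F2 - F1 = -7.81796e-19 - (-7.75e-19) = -6.796e-21 J
Step 2: dT = T2 - T1 = 294.7 - 285.8 = 8.9 K
Step 3: S = -dF/dT = -(-6.796e-21)/8.9 = 7.636e-22 J/K

7.636e-22


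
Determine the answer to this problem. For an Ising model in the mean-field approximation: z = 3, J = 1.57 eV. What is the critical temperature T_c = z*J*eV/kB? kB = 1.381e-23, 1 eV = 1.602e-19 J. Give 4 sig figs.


Step 1: z*J = 3*1.57 = 4.71 eV
Step 2: Convert to Joules: 4.71*1.602e-19 = 7.545e-19 J
Step 3: T_c = 7.545e-19 / 1.381e-23 = 5.464e+04 K

5.464e+04


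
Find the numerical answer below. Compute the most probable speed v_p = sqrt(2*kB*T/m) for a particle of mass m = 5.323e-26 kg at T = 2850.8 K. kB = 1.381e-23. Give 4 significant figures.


Step 1: Numerator = 2*kB*T = 2*1.381e-23*2850.8 = 7.874e-20
Step 2: Ratio = 7.874e-20 / 5.323e-26 = 1.479e+06
Step 3: v_p = sqrt(1.479e+06) = 1216 m/s

1216


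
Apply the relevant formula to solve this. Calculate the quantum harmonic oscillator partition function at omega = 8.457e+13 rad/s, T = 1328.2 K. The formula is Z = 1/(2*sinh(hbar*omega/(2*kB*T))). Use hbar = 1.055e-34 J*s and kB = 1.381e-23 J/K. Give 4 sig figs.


Step 1: Compute x = hbar*omega/(kB*T) = 1.055e-34*8.457e+13/(1.381e-23*1328.2) = 0.4864
Step 2: x/2 = 0.2432
Step 3: sinh(x/2) = 0.2456
Step 4: Z = 1/(2*0.2456) = 2.036

2.036


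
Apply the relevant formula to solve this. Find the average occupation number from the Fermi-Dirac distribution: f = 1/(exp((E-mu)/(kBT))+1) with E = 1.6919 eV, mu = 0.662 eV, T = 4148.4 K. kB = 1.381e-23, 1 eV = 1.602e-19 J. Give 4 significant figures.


Step 1: (E - mu) = 1.6919 - 0.662 = 1.03 eV
Step 2: Convert: (E-mu)*eV = 1.65e-19 J
Step 3: x = (E-mu)*eV/(kB*T) = 2.88
Step 4: f = 1/(exp(2.88)+1) = 0.05315

0.05315


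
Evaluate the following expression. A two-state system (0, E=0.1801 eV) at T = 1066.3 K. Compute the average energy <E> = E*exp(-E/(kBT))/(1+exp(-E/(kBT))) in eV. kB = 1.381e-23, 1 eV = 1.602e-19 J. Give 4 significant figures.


Step 1: beta*E = 0.1801*1.602e-19/(1.381e-23*1066.3) = 1.959
Step 2: exp(-beta*E) = 0.141
Step 3: <E> = 0.1801*0.141/(1+0.141) = 0.02225 eV

0.02225


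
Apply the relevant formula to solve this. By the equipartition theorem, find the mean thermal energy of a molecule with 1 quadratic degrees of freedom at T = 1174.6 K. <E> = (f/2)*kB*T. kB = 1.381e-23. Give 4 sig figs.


Step 1: f/2 = 1/2 = 0.5
Step 2: kB*T = 1.381e-23 * 1174.6 = 1.622e-20
Step 3: <E> = 0.5 * 1.622e-20 = 8.111e-21 J

8.111e-21


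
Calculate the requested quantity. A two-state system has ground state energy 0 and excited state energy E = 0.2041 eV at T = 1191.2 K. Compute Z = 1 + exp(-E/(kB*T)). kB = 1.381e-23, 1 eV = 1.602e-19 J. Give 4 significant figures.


Step 1: Compute beta*E = E*eV/(kB*T) = 0.2041*1.602e-19/(1.381e-23*1191.2) = 1.988
Step 2: exp(-beta*E) = exp(-1.988) = 0.137
Step 3: Z = 1 + 0.137 = 1.137

1.137


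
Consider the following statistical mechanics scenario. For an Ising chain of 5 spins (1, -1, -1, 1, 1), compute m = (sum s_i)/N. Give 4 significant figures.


Step 1: Count up spins (+1): 3, down spins (-1): 2
Step 2: Total magnetization M = 3 - 2 = 1
Step 3: m = M/N = 1/5 = 0.2

0.2


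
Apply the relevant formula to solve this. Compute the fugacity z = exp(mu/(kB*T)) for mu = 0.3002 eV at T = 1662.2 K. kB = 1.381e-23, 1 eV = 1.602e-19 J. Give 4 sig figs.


Step 1: Convert mu to Joules: 0.3002*1.602e-19 = 4.809e-20 J
Step 2: kB*T = 1.381e-23*1662.2 = 2.295e-20 J
Step 3: mu/(kB*T) = 2.095
Step 4: z = exp(2.095) = 8.126

8.126


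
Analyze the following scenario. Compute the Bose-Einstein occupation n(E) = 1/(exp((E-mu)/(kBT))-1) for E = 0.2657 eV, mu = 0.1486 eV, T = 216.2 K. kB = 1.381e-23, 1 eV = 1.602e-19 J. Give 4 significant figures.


Step 1: (E - mu) = 0.1171 eV
Step 2: x = (E-mu)*eV/(kB*T) = 0.1171*1.602e-19/(1.381e-23*216.2) = 6.283
Step 3: exp(x) = 535.4
Step 4: n = 1/(exp(x)-1) = 0.001871

0.001871


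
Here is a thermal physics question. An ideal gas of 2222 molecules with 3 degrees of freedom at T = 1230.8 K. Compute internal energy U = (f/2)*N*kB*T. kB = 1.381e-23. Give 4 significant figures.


Step 1: f/2 = 3/2 = 1.5
Step 2: N*kB*T = 2222*1.381e-23*1230.8 = 3.777e-17
Step 3: U = 1.5 * 3.777e-17 = 5.665e-17 J

5.665e-17


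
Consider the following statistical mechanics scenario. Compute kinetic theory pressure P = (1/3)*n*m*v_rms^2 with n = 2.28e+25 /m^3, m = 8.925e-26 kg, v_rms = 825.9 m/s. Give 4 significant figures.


Step 1: v_rms^2 = 825.9^2 = 6.821e+05
Step 2: n*m = 2.28e+25*8.925e-26 = 2.035
Step 3: P = (1/3)*2.035*6.821e+05 = 4.627e+05 Pa

4.627e+05


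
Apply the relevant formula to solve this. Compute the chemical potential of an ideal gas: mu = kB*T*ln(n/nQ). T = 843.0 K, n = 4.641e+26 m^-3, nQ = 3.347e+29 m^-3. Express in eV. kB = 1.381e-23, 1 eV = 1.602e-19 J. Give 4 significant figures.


Step 1: n/nQ = 4.641e+26/3.347e+29 = 0.001387
Step 2: ln(n/nQ) = -6.581
Step 3: mu = kB*T*ln(n/nQ) = 1.164e-20*-6.581 = -7.661e-20 J
Step 4: Convert to eV: -7.661e-20/1.602e-19 = -0.4782 eV

-0.4782


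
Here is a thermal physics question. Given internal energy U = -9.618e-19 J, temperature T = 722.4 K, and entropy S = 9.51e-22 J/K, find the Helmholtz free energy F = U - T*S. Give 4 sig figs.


Step 1: T*S = 722.4 * 9.51e-22 = 6.87e-19 J
Step 2: F = U - T*S = -9.618e-19 - 6.87e-19
Step 3: F = -1.649e-18 J

-1.649e-18


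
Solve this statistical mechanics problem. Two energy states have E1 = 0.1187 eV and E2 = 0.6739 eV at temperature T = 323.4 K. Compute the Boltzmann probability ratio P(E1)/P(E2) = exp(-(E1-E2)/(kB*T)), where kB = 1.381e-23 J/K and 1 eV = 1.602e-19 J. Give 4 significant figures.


Step 1: Compute energy difference dE = E1 - E2 = 0.1187 - 0.6739 = -0.5552 eV
Step 2: Convert to Joules: dE_J = -0.5552 * 1.602e-19 = -8.894e-20 J
Step 3: Compute exponent = -dE_J / (kB * T) = -(-8.894e-20) / (1.381e-23 * 323.4) = 19.91
Step 4: P(E1)/P(E2) = exp(19.91) = 4.456e+08

4.456e+08


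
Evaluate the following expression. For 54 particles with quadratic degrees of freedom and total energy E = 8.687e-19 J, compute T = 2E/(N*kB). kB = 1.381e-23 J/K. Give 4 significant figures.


Step 1: Numerator = 2*E = 2*8.687e-19 = 1.737e-18 J
Step 2: Denominator = N*kB = 54*1.381e-23 = 7.457e-22
Step 3: T = 1.737e-18 / 7.457e-22 = 2330 K

2330


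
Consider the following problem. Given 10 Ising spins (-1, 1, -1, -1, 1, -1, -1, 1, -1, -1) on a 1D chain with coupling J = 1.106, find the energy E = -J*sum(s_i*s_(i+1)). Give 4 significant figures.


Step 1: Nearest-neighbor products: -1, -1, 1, -1, -1, 1, -1, -1, 1
Step 2: Sum of products = -3
Step 3: E = -1.106 * -3 = 3.318

3.318


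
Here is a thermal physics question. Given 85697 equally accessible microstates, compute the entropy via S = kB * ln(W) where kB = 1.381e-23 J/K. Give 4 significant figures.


Step 1: ln(W) = ln(85697) = 11.36
Step 2: S = kB * ln(W) = 1.381e-23 * 11.36
Step 3: S = 1.569e-22 J/K

1.569e-22


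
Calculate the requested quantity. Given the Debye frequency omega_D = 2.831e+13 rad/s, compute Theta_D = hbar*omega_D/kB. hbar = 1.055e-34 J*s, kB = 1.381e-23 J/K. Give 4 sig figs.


Step 1: hbar*omega_D = 1.055e-34 * 2.831e+13 = 2.987e-21 J
Step 2: Theta_D = 2.987e-21 / 1.381e-23
Step 3: Theta_D = 216.3 K

216.3


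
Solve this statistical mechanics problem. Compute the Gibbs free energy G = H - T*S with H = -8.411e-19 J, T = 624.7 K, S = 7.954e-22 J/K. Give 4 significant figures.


Step 1: T*S = 624.7 * 7.954e-22 = 4.969e-19 J
Step 2: G = H - T*S = -8.411e-19 - 4.969e-19
Step 3: G = -1.338e-18 J

-1.338e-18


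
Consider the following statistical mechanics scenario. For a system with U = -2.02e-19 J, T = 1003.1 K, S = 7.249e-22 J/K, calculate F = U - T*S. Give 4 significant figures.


Step 1: T*S = 1003.1 * 7.249e-22 = 7.271e-19 J
Step 2: F = U - T*S = -2.02e-19 - 7.271e-19
Step 3: F = -9.291e-19 J

-9.291e-19


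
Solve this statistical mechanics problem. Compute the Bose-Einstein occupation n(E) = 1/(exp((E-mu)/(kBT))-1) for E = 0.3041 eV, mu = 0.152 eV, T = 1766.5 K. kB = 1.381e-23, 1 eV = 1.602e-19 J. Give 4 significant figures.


Step 1: (E - mu) = 0.1521 eV
Step 2: x = (E-mu)*eV/(kB*T) = 0.1521*1.602e-19/(1.381e-23*1766.5) = 0.9988
Step 3: exp(x) = 2.715
Step 4: n = 1/(exp(x)-1) = 0.5831

0.5831


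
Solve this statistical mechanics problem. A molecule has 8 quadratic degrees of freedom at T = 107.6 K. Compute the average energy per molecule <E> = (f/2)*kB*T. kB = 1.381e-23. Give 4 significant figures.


Step 1: f/2 = 8/2 = 4
Step 2: kB*T = 1.381e-23 * 107.6 = 1.486e-21
Step 3: <E> = 4 * 1.486e-21 = 5.944e-21 J

5.944e-21


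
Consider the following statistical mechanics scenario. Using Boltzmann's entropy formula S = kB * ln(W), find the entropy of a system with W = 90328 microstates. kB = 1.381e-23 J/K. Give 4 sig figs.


Step 1: ln(W) = ln(90328) = 11.41
Step 2: S = kB * ln(W) = 1.381e-23 * 11.41
Step 3: S = 1.576e-22 J/K

1.576e-22


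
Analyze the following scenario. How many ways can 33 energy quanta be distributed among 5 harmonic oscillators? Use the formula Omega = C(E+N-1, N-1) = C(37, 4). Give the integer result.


Step 1: Use binomial coefficient C(37, 4)
Step 2: Numerator = 37! / 33!
Step 3: Denominator = 4!
Step 4: Omega = 66045

66045


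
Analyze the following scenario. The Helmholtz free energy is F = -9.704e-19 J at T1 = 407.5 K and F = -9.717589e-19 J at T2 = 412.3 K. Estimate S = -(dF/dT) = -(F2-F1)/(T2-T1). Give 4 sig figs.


Step 1: dF = F2 - F1 = -9.717589e-19 - (-9.704e-19) = -1.3589e-21 J
Step 2: dT = T2 - T1 = 412.3 - 407.5 = 4.8 K
Step 3: S = -dF/dT = -(-1.3589e-21)/4.8 = 2.831e-22 J/K

2.831e-22


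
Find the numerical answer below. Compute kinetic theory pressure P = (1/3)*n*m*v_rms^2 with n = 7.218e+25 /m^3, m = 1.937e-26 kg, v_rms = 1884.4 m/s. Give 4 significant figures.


Step 1: v_rms^2 = 1884.4^2 = 3.551e+06
Step 2: n*m = 7.218e+25*1.937e-26 = 1.398
Step 3: P = (1/3)*1.398*3.551e+06 = 1.655e+06 Pa

1.655e+06


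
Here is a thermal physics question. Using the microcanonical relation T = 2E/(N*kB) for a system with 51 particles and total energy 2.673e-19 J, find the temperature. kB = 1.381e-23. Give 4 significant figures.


Step 1: Numerator = 2*E = 2*2.673e-19 = 5.346e-19 J
Step 2: Denominator = N*kB = 51*1.381e-23 = 7.043e-22
Step 3: T = 5.346e-19 / 7.043e-22 = 759 K

759


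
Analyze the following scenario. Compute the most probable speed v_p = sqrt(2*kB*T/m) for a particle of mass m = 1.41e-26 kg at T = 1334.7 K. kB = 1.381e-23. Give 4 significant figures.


Step 1: Numerator = 2*kB*T = 2*1.381e-23*1334.7 = 3.686e-20
Step 2: Ratio = 3.686e-20 / 1.41e-26 = 2.614e+06
Step 3: v_p = sqrt(2.614e+06) = 1617 m/s

1617


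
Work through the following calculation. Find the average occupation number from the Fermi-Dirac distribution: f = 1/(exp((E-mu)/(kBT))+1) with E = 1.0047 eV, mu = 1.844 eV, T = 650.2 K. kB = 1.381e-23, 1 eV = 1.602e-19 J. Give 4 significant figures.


Step 1: (E - mu) = 1.0047 - 1.844 = -0.8393 eV
Step 2: Convert: (E-mu)*eV = -1.345e-19 J
Step 3: x = (E-mu)*eV/(kB*T) = -14.97
Step 4: f = 1/(exp(-14.97)+1) = 1

1


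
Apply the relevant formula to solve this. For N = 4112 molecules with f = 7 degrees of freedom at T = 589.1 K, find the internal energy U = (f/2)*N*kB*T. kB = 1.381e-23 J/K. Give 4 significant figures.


Step 1: f/2 = 7/2 = 3.5
Step 2: N*kB*T = 4112*1.381e-23*589.1 = 3.345e-17
Step 3: U = 3.5 * 3.345e-17 = 1.171e-16 J

1.171e-16


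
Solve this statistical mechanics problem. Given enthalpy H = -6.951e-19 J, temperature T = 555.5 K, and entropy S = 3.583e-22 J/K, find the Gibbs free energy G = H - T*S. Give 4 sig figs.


Step 1: T*S = 555.5 * 3.583e-22 = 1.99e-19 J
Step 2: G = H - T*S = -6.951e-19 - 1.99e-19
Step 3: G = -8.941e-19 J

-8.941e-19


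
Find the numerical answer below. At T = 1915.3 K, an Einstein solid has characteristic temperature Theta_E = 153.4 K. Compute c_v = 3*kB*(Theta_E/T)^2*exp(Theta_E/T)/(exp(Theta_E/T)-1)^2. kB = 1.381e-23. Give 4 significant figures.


Step 1: x = Theta_E/T = 153.4/1915.3 = 0.08009
Step 2: x^2 = 0.006415
Step 3: exp(x) = 1.083
Step 4: c_v = 3*1.381e-23*0.006415*1.083/(1.083-1)^2 = 4.141e-23

4.141e-23


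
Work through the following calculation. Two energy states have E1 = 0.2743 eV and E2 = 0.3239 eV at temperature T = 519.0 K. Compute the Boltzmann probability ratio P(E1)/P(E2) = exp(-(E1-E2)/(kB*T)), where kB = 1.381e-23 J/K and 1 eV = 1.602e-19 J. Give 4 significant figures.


Step 1: Compute energy difference dE = E1 - E2 = 0.2743 - 0.3239 = -0.0496 eV
Step 2: Convert to Joules: dE_J = -0.0496 * 1.602e-19 = -7.946e-21 J
Step 3: Compute exponent = -dE_J / (kB * T) = -(-7.946e-21) / (1.381e-23 * 519.0) = 1.109
Step 4: P(E1)/P(E2) = exp(1.109) = 3.03

3.03


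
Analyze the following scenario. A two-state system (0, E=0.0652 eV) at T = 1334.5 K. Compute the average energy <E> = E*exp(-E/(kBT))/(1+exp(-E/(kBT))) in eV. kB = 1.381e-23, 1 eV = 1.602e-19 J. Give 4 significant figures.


Step 1: beta*E = 0.0652*1.602e-19/(1.381e-23*1334.5) = 0.5668
Step 2: exp(-beta*E) = 0.5674
Step 3: <E> = 0.0652*0.5674/(1+0.5674) = 0.0236 eV

0.0236


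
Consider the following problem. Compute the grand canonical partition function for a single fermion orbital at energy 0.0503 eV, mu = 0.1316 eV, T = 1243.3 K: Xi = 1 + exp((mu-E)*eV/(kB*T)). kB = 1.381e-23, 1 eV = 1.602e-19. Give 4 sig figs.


Step 1: (mu - E) = 0.1316 - 0.0503 = 0.0813 eV
Step 2: x = (mu-E)*eV/(kB*T) = 0.0813*1.602e-19/(1.381e-23*1243.3) = 0.7585
Step 3: exp(x) = 2.135
Step 4: Xi = 1 + 2.135 = 3.135

3.135


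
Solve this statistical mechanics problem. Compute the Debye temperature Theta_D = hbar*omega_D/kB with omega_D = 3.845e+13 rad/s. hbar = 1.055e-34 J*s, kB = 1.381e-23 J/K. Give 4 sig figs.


Step 1: hbar*omega_D = 1.055e-34 * 3.845e+13 = 4.056e-21 J
Step 2: Theta_D = 4.056e-21 / 1.381e-23
Step 3: Theta_D = 293.7 K

293.7


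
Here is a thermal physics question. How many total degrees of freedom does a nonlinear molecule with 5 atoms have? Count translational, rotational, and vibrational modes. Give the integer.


Step 1: Translational DOF = 3
Step 2: Rotational DOF (nonlinear) = 3
Step 3: Vibrational DOF = 3*5 - 6 = 9
Step 4: Total = 3 + 3 + 9 = 15

15


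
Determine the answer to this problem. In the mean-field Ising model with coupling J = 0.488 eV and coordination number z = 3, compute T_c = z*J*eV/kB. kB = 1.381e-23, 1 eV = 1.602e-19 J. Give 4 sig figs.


Step 1: z*J = 3*0.488 = 1.464 eV
Step 2: Convert to Joules: 1.464*1.602e-19 = 2.345e-19 J
Step 3: T_c = 2.345e-19 / 1.381e-23 = 1.698e+04 K

1.698e+04


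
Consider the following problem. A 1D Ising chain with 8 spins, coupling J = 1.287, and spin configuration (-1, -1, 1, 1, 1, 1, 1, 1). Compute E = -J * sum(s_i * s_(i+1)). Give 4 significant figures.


Step 1: Nearest-neighbor products: 1, -1, 1, 1, 1, 1, 1
Step 2: Sum of products = 5
Step 3: E = -1.287 * 5 = -6.435

-6.435


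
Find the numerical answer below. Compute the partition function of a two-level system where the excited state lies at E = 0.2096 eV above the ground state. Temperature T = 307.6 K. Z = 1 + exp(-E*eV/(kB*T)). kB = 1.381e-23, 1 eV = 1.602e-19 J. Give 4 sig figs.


Step 1: Compute beta*E = E*eV/(kB*T) = 0.2096*1.602e-19/(1.381e-23*307.6) = 7.904
Step 2: exp(-beta*E) = exp(-7.904) = 0.0003691
Step 3: Z = 1 + 0.0003691 = 1

1


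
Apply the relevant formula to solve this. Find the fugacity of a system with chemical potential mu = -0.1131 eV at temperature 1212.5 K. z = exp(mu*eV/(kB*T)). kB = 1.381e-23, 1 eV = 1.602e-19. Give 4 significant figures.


Step 1: Convert mu to Joules: -0.1131*1.602e-19 = -1.812e-20 J
Step 2: kB*T = 1.381e-23*1212.5 = 1.674e-20 J
Step 3: mu/(kB*T) = -1.082
Step 4: z = exp(-1.082) = 0.3389

0.3389


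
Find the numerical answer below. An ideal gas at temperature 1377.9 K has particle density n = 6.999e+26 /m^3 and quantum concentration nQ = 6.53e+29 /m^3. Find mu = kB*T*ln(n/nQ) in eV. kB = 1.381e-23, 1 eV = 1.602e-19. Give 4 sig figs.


Step 1: n/nQ = 6.999e+26/6.53e+29 = 0.001072
Step 2: ln(n/nQ) = -6.838
Step 3: mu = kB*T*ln(n/nQ) = 1.903e-20*-6.838 = -1.301e-19 J
Step 4: Convert to eV: -1.301e-19/1.602e-19 = -0.8123 eV

-0.8123


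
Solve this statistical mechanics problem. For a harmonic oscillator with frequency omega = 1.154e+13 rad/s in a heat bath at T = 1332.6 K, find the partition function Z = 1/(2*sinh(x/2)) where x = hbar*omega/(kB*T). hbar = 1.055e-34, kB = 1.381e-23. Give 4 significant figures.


Step 1: Compute x = hbar*omega/(kB*T) = 1.055e-34*1.154e+13/(1.381e-23*1332.6) = 0.06616
Step 2: x/2 = 0.03308
Step 3: sinh(x/2) = 0.03308
Step 4: Z = 1/(2*0.03308) = 15.11

15.11


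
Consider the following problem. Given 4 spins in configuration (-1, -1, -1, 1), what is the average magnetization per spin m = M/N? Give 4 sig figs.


Step 1: Count up spins (+1): 1, down spins (-1): 3
Step 2: Total magnetization M = 1 - 3 = -2
Step 3: m = M/N = -2/4 = -0.5

-0.5


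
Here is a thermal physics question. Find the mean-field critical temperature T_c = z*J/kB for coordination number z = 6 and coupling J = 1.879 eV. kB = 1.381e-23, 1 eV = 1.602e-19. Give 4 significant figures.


Step 1: z*J = 6*1.879 = 11.27 eV
Step 2: Convert to Joules: 11.27*1.602e-19 = 1.806e-18 J
Step 3: T_c = 1.806e-18 / 1.381e-23 = 1.308e+05 K

1.308e+05
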